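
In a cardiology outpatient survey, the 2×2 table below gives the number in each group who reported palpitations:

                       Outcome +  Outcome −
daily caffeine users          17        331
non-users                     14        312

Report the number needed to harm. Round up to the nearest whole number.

NNH: 170

risk, daily caffeine users = 17/348 = 0.048851
risk, non-users = 14/326 = 0.042945
absolute risk difference = 0.005906
1 / 0.005906 = 169.319 → round up → 170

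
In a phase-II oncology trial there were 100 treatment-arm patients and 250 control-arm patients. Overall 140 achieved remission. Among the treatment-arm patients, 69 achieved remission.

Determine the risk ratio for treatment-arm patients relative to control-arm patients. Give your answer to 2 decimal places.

treatment-arm patients without the outcome: 100 − 69 = 31
control-arm patients with the outcome: 140 − 69 = 71
control-arm patients without the outcome: 250 − 71 = 179
risk, treatment-arm patients = 69/100 = 0.6900
risk, control-arm patients = 71/250 = 0.2840
RR = 0.6900 / 0.2840 = 2.43

2.43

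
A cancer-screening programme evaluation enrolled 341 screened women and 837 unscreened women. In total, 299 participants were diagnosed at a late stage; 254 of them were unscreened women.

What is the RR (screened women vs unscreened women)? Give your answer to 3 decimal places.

0.435

screened women with the outcome: 299 − 254 = 45
screened women without the outcome: 341 − 45 = 296
unscreened women without the outcome: 837 − 254 = 583
risk, screened women = 45/341 = 0.1320
risk, unscreened women = 254/837 = 0.3035
RR = 0.1320 / 0.3035 = 0.435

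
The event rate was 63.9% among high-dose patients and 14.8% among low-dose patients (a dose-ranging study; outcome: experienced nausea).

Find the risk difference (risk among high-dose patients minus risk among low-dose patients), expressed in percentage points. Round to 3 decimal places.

risk difference = 0.6390 − 0.1480 = 0.4910 → 49.100 percentage points

RD ≈ 49.100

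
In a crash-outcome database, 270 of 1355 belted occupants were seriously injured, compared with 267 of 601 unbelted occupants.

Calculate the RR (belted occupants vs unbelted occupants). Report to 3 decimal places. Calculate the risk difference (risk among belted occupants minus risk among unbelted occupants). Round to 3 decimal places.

risk, belted occupants = 270/1355 = 0.1993
risk, unbelted occupants = 267/601 = 0.4443
RR = 0.1993 / 0.4443 = 0.449
risk difference = 0.1993 − 0.4443 = -0.245

RR = 0.449; RD = -0.245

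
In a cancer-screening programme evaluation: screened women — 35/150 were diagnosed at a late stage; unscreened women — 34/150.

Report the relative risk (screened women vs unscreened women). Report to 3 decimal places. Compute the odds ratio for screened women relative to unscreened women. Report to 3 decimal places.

RR = 1.029; OR = 1.038

risk, screened women = 35/150 = 0.2333
risk, unscreened women = 34/150 = 0.2267
RR = 0.2333 / 0.2267 = 1.029
OR = (35 × 116) / (115 × 34) = 4060/3910 ≈ 1.038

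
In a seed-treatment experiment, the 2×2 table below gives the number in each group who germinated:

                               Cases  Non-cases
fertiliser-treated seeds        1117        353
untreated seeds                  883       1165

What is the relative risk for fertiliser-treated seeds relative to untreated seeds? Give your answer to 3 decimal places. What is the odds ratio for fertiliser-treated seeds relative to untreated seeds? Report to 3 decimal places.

RR = 1.762; OR = 4.175

risk, fertiliser-treated seeds = 1117/1470 = 0.7599
risk, untreated seeds = 883/2048 = 0.4312
RR = 0.7599 / 0.4312 = 1.762
odds, fertiliser-treated seeds = 1117/353 = 3.1643
odds, untreated seeds = 883/1165 = 0.7579
OR = 3.1643 / 0.7579 = 4.175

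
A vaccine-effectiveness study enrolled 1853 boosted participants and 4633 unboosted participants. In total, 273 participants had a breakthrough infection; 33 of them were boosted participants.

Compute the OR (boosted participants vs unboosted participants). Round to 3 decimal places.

0.332

boosted participants without the outcome: 1853 − 33 = 1820
unboosted participants with the outcome: 273 − 33 = 240
unboosted participants without the outcome: 4633 − 240 = 4393
odds, boosted participants = 33/1820 = 0.01813
odds, unboosted participants = 240/4393 = 0.05463
OR = 0.01813 / 0.05463 = 0.332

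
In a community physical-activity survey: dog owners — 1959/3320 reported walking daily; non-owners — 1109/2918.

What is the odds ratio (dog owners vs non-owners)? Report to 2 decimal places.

odds, dog owners = 1959/1361 = 1.4394
odds, non-owners = 1109/1809 = 0.6130
OR = 1.4394 / 0.6130 = 2.35

OR ≈ 2.35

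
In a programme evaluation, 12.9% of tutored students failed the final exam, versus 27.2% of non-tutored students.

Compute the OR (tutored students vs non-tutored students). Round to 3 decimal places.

odds, tutored students = 0.1290/0.8710 = 0.1481
odds, non-tutored students = 0.2720/0.7280 = 0.3736
OR = 0.1481 / 0.3736 = 0.396

OR = 0.396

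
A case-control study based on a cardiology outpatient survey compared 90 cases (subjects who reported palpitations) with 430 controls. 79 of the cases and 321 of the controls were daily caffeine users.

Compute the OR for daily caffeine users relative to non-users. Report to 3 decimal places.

OR = (79 × 109) / (321 × 11) = 8611/3531 ≈ 2.439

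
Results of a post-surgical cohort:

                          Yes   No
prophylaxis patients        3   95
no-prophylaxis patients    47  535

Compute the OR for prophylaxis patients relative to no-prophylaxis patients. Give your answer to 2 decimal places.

odds, prophylaxis patients = 3/95 = 0.03158
odds, no-prophylaxis patients = 47/535 = 0.08785
OR = 0.03158 / 0.08785 = 0.36

0.36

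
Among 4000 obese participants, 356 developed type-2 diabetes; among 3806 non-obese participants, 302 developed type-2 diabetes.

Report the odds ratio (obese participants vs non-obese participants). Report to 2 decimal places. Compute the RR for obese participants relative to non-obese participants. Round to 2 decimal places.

OR = (356 × 3504) / (3644 × 302) = 1247424/1100488 ≈ 1.13
risk, obese participants = 356/4000 = 0.0890
risk, non-obese participants = 302/3806 = 0.0793
RR = 0.0890 / 0.0793 = 1.12

OR = 1.13; RR = 1.12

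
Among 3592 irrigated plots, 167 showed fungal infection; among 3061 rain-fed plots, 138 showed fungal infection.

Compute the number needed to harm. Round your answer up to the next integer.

risk, irrigated plots = 167/3592 = 0.046492
risk, rain-fed plots = 138/3061 = 0.045083
absolute risk difference = 0.001409
1 / 0.001409 = 709.723 → round up → 710

710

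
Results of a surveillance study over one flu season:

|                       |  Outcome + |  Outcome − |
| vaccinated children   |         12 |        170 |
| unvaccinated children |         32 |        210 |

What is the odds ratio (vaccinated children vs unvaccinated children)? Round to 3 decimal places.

odds, vaccinated children = 12/170 = 0.0706
odds, unvaccinated children = 32/210 = 0.1524
OR = 0.0706 / 0.1524 = 0.463

0.463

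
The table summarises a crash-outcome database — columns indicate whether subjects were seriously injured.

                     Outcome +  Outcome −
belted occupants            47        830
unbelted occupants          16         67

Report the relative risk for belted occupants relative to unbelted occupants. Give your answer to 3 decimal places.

risk, belted occupants = 47/877 = 0.0536
risk, unbelted occupants = 16/83 = 0.1928
RR = 0.0536 / 0.1928 = 0.278

RR ≈ 0.278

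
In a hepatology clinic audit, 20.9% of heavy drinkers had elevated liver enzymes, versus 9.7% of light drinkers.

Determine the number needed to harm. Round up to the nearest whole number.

NNH ≈ 9

absolute risk difference = 0.112000
1 / 0.112000 = 8.929 → round up → 9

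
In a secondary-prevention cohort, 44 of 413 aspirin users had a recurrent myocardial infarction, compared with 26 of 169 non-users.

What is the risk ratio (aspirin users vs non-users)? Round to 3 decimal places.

risk, aspirin users = 44/413 = 0.1065
risk, non-users = 26/169 = 0.1538
RR = 0.1065 / 0.1538 = 0.692

RR = 0.692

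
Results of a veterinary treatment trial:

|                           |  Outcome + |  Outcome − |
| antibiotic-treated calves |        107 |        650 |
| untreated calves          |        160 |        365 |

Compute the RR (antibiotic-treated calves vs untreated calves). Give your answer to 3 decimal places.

0.464

risk, antibiotic-treated calves = 107/757 = 0.1413
risk, untreated calves = 160/525 = 0.3048
RR = 0.1413 / 0.3048 = 0.464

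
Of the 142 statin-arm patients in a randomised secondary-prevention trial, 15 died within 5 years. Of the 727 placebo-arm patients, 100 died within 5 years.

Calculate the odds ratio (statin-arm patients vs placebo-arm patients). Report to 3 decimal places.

OR = (15 × 627) / (127 × 100) = 9405/12700 ≈ 0.741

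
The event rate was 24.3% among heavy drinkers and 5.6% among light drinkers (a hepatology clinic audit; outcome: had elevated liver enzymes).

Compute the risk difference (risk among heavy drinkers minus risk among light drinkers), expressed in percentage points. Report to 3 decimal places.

18.700

risk difference = 0.2430 − 0.0560 = 0.1870 → 18.700 percentage points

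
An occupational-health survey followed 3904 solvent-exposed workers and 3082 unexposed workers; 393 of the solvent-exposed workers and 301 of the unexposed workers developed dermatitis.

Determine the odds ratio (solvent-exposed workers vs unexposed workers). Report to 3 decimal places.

OR = (393 × 2781) / (3511 × 301) = 1092933/1056811 ≈ 1.034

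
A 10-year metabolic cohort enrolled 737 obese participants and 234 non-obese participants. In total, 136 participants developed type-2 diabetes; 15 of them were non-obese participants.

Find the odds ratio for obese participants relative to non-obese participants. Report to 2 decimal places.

OR: 2.87

obese participants with the outcome: 136 − 15 = 121
obese participants without the outcome: 737 − 121 = 616
non-obese participants without the outcome: 234 − 15 = 219
odds, obese participants = 121/616 = 0.1964
odds, non-obese participants = 15/219 = 0.0685
OR = 0.1964 / 0.0685 = 2.87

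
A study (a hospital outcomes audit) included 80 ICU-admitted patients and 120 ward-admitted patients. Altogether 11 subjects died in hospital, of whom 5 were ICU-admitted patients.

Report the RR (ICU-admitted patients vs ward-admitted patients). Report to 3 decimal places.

ICU-admitted patients without the outcome: 80 − 5 = 75
ward-admitted patients with the outcome: 11 − 5 = 6
ward-admitted patients without the outcome: 120 − 6 = 114
risk, ICU-admitted patients = 5/80 = 0.0625
risk, ward-admitted patients = 6/120 = 0.0500
RR = 0.0625 / 0.0500 = 1.250

RR = 1.250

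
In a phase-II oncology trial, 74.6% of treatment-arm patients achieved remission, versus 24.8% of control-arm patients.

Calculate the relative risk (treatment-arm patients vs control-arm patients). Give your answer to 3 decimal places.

RR = 0.7460 / 0.2480 = 3.008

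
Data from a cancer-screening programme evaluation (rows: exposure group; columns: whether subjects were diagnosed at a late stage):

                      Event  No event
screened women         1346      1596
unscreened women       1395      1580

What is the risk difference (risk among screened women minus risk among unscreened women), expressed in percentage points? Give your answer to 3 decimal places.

risk, screened women = 1346/2942 = 0.4575
risk, unscreened women = 1395/2975 = 0.4689
risk difference = 0.4575 − 0.4689 = -0.0114 → -1.140 percentage points

RD: -1.140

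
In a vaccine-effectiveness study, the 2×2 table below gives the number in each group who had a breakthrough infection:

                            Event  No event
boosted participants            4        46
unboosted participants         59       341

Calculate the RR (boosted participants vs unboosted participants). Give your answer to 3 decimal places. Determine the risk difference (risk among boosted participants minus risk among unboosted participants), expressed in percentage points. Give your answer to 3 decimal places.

risk, boosted participants = 4/50 = 0.0800
risk, unboosted participants = 59/400 = 0.1475
RR = 0.0800 / 0.1475 = 0.542
risk difference = 0.0800 − 0.1475 = -0.0675 → -6.750 percentage points

RR = 0.542; RD = -6.750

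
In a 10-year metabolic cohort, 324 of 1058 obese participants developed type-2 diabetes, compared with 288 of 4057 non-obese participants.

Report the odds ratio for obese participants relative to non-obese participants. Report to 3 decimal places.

OR = (324 × 3769) / (734 × 288) = 1221156/211392 ≈ 5.777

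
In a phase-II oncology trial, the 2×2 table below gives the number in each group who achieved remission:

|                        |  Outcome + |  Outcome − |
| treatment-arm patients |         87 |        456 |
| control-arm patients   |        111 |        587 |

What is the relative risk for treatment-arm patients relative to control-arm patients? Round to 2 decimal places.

1.01

risk, treatment-arm patients = 87/543 = 0.1602
risk, control-arm patients = 111/698 = 0.1590
RR = 0.1602 / 0.1590 = 1.01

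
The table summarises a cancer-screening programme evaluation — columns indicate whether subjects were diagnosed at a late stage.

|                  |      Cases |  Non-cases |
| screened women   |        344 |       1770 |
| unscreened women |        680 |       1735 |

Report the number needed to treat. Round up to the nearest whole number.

risk, screened women = 344/2114 = 0.162725
risk, unscreened women = 680/2415 = 0.281573
absolute risk difference = 0.118849
1 / 0.118849 = 8.414 → round up → 9

NNT ≈ 9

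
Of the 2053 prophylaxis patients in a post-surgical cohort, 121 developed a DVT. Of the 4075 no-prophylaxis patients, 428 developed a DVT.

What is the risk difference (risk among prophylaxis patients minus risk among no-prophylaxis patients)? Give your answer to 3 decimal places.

RD ≈ -0.046

risk, prophylaxis patients = 121/2053 = 0.0589
risk, no-prophylaxis patients = 428/4075 = 0.1050
risk difference = 0.0589 − 0.1050 = -0.046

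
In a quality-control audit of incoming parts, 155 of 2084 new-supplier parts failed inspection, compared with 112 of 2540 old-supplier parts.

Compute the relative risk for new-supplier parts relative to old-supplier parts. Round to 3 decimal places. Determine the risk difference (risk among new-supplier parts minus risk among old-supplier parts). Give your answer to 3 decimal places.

risk, new-supplier parts = 155/2084 = 0.07438
risk, old-supplier parts = 112/2540 = 0.04409
RR = 0.07438 / 0.04409 = 1.687
risk difference = 0.07438 − 0.04409 = 0.030

RR = 1.687; RD = 0.030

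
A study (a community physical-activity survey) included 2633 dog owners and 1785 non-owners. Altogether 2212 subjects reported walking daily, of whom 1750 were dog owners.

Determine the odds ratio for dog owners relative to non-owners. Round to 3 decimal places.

dog owners without the outcome: 2633 − 1750 = 883
non-owners with the outcome: 2212 − 1750 = 462
non-owners without the outcome: 1785 − 462 = 1323
OR = (1750 × 1323) / (883 × 462) = 2315250/407946 ≈ 5.675

OR: 5.675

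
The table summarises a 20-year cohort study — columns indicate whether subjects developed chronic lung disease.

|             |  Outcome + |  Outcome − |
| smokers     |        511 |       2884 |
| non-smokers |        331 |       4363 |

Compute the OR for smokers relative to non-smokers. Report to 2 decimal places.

OR = (511 × 4363) / (2884 × 331) = 2229493/954604 ≈ 2.34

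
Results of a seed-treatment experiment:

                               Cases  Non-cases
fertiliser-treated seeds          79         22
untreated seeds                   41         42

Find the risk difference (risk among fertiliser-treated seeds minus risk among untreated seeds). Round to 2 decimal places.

0.29

risk, fertiliser-treated seeds = 79/101 = 0.7822
risk, untreated seeds = 41/83 = 0.4940
risk difference = 0.7822 − 0.4940 = 0.29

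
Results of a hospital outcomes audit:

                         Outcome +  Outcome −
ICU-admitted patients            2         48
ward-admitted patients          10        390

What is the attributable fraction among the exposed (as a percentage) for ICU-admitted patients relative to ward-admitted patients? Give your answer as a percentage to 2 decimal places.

risk, ICU-admitted patients = 2/50 = 0.04000
risk, ward-admitted patients = 10/400 = 0.02500
AR% = (0.04000 − 0.02500) / 0.04000 = 0.3750 → 37.50%

37.50%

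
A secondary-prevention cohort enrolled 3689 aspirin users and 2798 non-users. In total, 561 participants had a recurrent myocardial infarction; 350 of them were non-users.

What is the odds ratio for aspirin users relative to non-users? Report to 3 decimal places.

OR ≈ 0.424

aspirin users with the outcome: 561 − 350 = 211
aspirin users without the outcome: 3689 − 211 = 3478
non-users without the outcome: 2798 − 350 = 2448
OR = (211 × 2448) / (3478 × 350) = 516528/1217300 ≈ 0.424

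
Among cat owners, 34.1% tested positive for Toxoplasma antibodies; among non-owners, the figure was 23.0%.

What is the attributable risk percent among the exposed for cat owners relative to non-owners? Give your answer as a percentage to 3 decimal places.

AR% = (0.3410 − 0.2300) / 0.3410 = 0.3255 → 32.551%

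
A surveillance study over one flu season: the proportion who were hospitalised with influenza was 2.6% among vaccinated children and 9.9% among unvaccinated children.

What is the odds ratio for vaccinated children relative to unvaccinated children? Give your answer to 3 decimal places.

0.243

odds, vaccinated children = 0.02600/0.97400 = 0.02669
odds, unvaccinated children = 0.09900/0.90100 = 0.10988
OR = 0.02669 / 0.10988 = 0.243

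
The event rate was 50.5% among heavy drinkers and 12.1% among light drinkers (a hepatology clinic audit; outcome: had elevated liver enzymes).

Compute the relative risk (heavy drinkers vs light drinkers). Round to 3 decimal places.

RR = 0.5050 / 0.1210 = 4.174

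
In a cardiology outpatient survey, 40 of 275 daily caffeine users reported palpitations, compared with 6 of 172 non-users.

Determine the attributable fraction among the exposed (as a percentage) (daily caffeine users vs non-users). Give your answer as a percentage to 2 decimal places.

76.02%

risk, daily caffeine users = 40/275 = 0.14545
risk, non-users = 6/172 = 0.03488
AR% = (0.14545 − 0.03488) / 0.14545 = 0.7602 → 76.02%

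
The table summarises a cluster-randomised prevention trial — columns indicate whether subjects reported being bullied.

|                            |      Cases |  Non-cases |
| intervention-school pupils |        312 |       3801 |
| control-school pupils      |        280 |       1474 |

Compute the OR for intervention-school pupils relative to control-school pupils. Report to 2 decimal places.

0.43

odds, intervention-school pupils = 312/3801 = 0.0821
odds, control-school pupils = 280/1474 = 0.1900
OR = 0.0821 / 0.1900 = 0.43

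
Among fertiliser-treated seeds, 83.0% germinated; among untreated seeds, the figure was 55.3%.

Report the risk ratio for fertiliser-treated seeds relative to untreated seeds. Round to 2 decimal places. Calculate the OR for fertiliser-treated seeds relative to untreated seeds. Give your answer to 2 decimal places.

RR = 1.50; OR = 3.95

RR = 0.8300 / 0.5530 = 1.50
odds, fertiliser-treated seeds = 0.8300/0.1700 = 4.8824
odds, untreated seeds = 0.5530/0.4470 = 1.2371
OR = 4.8824 / 1.2371 = 3.95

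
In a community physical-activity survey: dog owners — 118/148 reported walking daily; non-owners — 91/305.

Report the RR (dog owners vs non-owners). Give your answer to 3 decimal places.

2.672

risk, dog owners = 118/148 = 0.7973
risk, non-owners = 91/305 = 0.2984
RR = 0.7973 / 0.2984 = 2.672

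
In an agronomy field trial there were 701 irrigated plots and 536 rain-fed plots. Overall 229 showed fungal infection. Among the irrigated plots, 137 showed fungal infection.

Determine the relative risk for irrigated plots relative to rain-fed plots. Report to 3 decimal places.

irrigated plots without the outcome: 701 − 137 = 564
rain-fed plots with the outcome: 229 − 137 = 92
rain-fed plots without the outcome: 536 − 92 = 444
risk, irrigated plots = 137/701 = 0.1954
risk, rain-fed plots = 92/536 = 0.1716
RR = 0.1954 / 0.1716 = 1.139

RR = 1.139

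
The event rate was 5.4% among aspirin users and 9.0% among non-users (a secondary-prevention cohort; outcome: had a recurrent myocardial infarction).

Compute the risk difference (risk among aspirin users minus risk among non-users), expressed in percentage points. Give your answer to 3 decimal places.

risk difference = 0.0540 − 0.0900 = -0.0360 → -3.600 percentage points

RD ≈ -3.600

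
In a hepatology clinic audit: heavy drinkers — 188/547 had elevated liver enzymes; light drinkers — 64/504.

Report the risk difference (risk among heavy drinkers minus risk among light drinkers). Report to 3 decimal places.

risk, heavy drinkers = 188/547 = 0.3437
risk, light drinkers = 64/504 = 0.1270
risk difference = 0.3437 − 0.1270 = 0.217

RD ≈ 0.217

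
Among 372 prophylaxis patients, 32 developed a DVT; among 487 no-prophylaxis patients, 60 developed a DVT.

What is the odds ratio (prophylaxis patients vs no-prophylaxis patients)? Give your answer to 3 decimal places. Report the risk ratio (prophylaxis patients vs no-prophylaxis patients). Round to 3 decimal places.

OR = (32 × 427) / (340 × 60) = 13664/20400 ≈ 0.670
risk, prophylaxis patients = 32/372 = 0.0860
risk, no-prophylaxis patients = 60/487 = 0.1232
RR = 0.0860 / 0.1232 = 0.698

OR = 0.670; RR = 0.698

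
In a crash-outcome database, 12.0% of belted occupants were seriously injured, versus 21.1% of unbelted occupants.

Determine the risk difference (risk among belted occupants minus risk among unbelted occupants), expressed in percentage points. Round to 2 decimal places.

risk difference = 0.1200 − 0.2110 = -0.0910 → -9.10 percentage points

-9.10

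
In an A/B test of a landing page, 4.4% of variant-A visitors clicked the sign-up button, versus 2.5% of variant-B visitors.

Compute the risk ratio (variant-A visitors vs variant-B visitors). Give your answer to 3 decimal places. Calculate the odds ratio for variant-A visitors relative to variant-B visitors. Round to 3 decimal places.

RR = 1.760; OR = 1.795

RR = 0.04400 / 0.02500 = 1.760
odds, variant-A visitors = 0.04400/0.95600 = 0.04603
odds, variant-B visitors = 0.02500/0.97500 = 0.02564
OR = 0.04603 / 0.02564 = 1.795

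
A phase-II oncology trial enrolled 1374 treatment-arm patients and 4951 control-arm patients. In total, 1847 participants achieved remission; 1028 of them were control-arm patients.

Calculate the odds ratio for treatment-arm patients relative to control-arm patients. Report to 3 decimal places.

OR ≈ 5.631

treatment-arm patients with the outcome: 1847 − 1028 = 819
treatment-arm patients without the outcome: 1374 − 819 = 555
control-arm patients without the outcome: 4951 − 1028 = 3923
OR = (819 × 3923) / (555 × 1028) = 3212937/570540 ≈ 5.631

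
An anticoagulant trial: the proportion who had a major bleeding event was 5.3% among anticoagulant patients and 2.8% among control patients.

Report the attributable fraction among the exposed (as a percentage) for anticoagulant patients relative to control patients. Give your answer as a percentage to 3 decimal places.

AR% = (0.05300 − 0.02800) / 0.05300 = 0.4717 → 47.170%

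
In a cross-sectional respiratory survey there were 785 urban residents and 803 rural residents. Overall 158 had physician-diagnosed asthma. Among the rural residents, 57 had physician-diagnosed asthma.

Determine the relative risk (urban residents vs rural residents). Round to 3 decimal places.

urban residents with the outcome: 158 − 57 = 101
urban residents without the outcome: 785 − 101 = 684
rural residents without the outcome: 803 − 57 = 746
risk, urban residents = 101/785 = 0.1287
risk, rural residents = 57/803 = 0.0710
RR = 0.1287 / 0.0710 = 1.813

1.813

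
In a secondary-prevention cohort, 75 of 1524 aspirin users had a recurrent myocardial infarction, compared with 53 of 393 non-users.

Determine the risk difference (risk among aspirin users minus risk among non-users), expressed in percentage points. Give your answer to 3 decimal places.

RD: -8.565

risk, aspirin users = 75/1524 = 0.04921
risk, non-users = 53/393 = 0.13486
risk difference = 0.04921 − 0.13486 = -0.08565 → -8.565 percentage points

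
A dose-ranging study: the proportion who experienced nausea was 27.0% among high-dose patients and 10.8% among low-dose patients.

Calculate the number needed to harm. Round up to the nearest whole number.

absolute risk difference = 0.162000
1 / 0.162000 = 6.173 → round up → 7

7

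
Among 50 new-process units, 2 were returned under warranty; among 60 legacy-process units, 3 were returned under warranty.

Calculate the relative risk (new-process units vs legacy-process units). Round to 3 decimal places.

0.800

risk, new-process units = 2/50 = 0.04000
risk, legacy-process units = 3/60 = 0.05000
RR = 0.04000 / 0.05000 = 0.800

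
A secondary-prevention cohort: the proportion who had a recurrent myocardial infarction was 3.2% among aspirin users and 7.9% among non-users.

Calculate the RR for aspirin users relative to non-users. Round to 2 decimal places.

RR = 0.03200 / 0.07900 = 0.41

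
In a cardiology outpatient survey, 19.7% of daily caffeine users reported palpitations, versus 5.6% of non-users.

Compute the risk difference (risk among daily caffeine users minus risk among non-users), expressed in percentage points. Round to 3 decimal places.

risk difference = 0.1970 − 0.0560 = 0.1410 → 14.100 percentage points

RD = 14.100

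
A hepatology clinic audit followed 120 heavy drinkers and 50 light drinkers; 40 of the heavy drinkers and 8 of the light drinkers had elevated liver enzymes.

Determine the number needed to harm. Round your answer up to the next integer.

risk, heavy drinkers = 40/120 = 0.333333
risk, light drinkers = 8/50 = 0.160000
absolute risk difference = 0.173333
1 / 0.173333 = 5.769 → round up → 6

6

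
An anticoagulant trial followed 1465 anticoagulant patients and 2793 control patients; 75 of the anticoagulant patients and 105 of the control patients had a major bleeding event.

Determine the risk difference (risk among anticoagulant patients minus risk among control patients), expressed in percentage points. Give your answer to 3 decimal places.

risk, anticoagulant patients = 75/1465 = 0.05119
risk, control patients = 105/2793 = 0.03759
risk difference = 0.05119 − 0.03759 = 0.01360 → 1.360 percentage points

RD: 1.360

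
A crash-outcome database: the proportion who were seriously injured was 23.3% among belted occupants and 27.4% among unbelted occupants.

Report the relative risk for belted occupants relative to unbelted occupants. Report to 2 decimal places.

RR = 0.2330 / 0.2740 = 0.85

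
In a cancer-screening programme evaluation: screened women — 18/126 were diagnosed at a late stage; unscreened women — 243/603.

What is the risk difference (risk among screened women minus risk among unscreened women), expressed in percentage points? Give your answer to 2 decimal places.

risk, screened women = 18/126 = 0.1429
risk, unscreened women = 243/603 = 0.4030
risk difference = 0.1429 − 0.4030 = -0.2601 → -26.01 percentage points

RD ≈ -26.01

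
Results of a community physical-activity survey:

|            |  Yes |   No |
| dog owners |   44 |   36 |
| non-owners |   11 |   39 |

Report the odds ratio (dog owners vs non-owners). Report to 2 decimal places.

OR = (44 × 39) / (36 × 11) = 1716/396 ≈ 4.33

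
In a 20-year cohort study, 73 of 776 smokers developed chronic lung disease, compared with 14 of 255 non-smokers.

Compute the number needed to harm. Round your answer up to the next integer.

risk, smokers = 73/776 = 0.094072
risk, non-smokers = 14/255 = 0.054902
absolute risk difference = 0.039170
1 / 0.039170 = 25.530 → round up → 26

26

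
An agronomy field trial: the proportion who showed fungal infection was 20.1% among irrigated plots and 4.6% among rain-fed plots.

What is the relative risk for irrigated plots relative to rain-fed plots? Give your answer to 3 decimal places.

RR = 0.20100 / 0.04600 = 4.370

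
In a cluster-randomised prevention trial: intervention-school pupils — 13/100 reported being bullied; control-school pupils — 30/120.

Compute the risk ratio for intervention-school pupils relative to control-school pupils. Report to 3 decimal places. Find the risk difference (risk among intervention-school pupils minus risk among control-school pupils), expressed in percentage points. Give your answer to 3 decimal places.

RR = 0.520; RD = -12.000

risk, intervention-school pupils = 13/100 = 0.1300
risk, control-school pupils = 30/120 = 0.2500
RR = 0.1300 / 0.2500 = 0.520
risk difference = 0.1300 − 0.2500 = -0.1200 → -12.000 percentage points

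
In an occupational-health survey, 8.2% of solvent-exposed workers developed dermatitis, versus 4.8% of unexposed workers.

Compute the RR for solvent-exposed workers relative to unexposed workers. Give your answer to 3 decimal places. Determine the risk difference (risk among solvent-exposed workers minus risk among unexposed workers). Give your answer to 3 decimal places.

RR = 1.708; RD = 0.034

RR = 0.08200 / 0.04800 = 1.708
risk difference = 0.08200 − 0.04800 = 0.034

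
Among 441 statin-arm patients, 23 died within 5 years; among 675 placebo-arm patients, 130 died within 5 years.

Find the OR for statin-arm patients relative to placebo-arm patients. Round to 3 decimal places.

OR = (23 × 545) / (418 × 130) = 12535/54340 ≈ 0.231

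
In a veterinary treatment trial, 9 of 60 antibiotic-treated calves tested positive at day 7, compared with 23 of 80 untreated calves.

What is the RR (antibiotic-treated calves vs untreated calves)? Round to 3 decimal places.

RR ≈ 0.522

risk, antibiotic-treated calves = 9/60 = 0.1500
risk, untreated calves = 23/80 = 0.2875
RR = 0.1500 / 0.2875 = 0.522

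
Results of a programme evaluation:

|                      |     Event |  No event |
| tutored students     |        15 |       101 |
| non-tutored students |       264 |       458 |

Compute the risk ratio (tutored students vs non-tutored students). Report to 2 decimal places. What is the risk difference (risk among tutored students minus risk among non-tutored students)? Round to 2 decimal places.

risk, tutored students = 15/116 = 0.1293
risk, non-tutored students = 264/722 = 0.3657
RR = 0.1293 / 0.3657 = 0.35
risk difference = 0.1293 − 0.3657 = -0.24

RR = 0.35; RD = -0.24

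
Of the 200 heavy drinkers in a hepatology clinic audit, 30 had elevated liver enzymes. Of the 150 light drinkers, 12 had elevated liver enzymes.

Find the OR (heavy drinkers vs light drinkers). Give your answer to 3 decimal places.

odds, heavy drinkers = 30/170 = 0.1765
odds, light drinkers = 12/138 = 0.0870
OR = 0.1765 / 0.0870 = 2.029

OR ≈ 2.029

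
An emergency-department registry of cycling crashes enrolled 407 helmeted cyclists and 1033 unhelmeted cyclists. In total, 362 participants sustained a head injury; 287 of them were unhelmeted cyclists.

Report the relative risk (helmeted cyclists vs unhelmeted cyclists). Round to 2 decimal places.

RR: 0.66

helmeted cyclists with the outcome: 362 − 287 = 75
helmeted cyclists without the outcome: 407 − 75 = 332
unhelmeted cyclists without the outcome: 1033 − 287 = 746
risk, helmeted cyclists = 75/407 = 0.1843
risk, unhelmeted cyclists = 287/1033 = 0.2778
RR = 0.1843 / 0.2778 = 0.66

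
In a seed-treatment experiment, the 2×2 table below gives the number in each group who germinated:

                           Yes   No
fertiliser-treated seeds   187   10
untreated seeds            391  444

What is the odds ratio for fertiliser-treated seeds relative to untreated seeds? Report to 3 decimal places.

OR = (187 × 444) / (10 × 391) = 83028/3910 ≈ 21.235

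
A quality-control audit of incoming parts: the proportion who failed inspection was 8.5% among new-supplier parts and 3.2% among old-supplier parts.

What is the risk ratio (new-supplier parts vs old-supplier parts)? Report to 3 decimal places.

RR = 0.08500 / 0.03200 = 2.656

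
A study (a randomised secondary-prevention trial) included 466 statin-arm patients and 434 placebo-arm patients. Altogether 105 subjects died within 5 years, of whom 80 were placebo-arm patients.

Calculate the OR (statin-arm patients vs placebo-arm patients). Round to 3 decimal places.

OR: 0.251

statin-arm patients with the outcome: 105 − 80 = 25
statin-arm patients without the outcome: 466 − 25 = 441
placebo-arm patients without the outcome: 434 − 80 = 354
OR = (25 × 354) / (441 × 80) = 8850/35280 ≈ 0.251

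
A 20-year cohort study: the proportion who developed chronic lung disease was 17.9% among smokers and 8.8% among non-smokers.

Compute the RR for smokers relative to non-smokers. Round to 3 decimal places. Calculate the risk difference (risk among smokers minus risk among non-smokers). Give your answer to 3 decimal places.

RR = 0.1790 / 0.0880 = 2.034
risk difference = 0.1790 − 0.0880 = 0.091

RR = 2.034; RD = 0.091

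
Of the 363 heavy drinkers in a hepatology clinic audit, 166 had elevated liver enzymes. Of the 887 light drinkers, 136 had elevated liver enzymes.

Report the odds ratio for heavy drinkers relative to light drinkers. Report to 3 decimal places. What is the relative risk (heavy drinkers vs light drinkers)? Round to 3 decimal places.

OR = (166 × 751) / (197 × 136) = 124666/26792 ≈ 4.653
risk, heavy drinkers = 166/363 = 0.4573
risk, light drinkers = 136/887 = 0.1533
RR = 0.4573 / 0.1533 = 2.983

OR = 4.653; RR = 2.983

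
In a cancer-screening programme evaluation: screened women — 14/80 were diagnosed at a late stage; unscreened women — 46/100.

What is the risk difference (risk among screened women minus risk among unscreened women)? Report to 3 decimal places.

-0.285

risk, screened women = 14/80 = 0.1750
risk, unscreened women = 46/100 = 0.4600
risk difference = 0.1750 − 0.4600 = -0.285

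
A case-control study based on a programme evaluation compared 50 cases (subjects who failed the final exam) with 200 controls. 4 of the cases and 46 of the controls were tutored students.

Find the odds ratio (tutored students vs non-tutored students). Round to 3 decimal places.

OR = (4 × 154) / (46 × 46) = 616/2116 ≈ 0.291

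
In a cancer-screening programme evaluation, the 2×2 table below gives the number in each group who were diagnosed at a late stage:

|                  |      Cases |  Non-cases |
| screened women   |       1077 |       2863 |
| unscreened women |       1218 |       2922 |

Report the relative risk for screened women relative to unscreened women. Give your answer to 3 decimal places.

0.929

risk, screened women = 1077/3940 = 0.2734
risk, unscreened women = 1218/4140 = 0.2942
RR = 0.2734 / 0.2942 = 0.929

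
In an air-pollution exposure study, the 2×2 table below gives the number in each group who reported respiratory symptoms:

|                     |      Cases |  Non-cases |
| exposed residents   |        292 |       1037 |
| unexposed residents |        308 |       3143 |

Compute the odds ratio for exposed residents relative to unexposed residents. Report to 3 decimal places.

OR = 2.873

odds, exposed residents = 292/1037 = 0.2816
odds, unexposed residents = 308/3143 = 0.0980
OR = 0.2816 / 0.0980 = 2.873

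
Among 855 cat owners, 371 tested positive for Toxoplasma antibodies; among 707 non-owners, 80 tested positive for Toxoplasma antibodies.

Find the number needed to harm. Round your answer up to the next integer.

risk, cat owners = 371/855 = 0.433918
risk, non-owners = 80/707 = 0.113154
absolute risk difference = 0.320764
1 / 0.320764 = 3.118 → round up → 4

4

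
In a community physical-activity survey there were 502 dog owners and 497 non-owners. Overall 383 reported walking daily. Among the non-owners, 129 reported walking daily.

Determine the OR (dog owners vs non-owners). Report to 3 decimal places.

2.922

dog owners with the outcome: 383 − 129 = 254
dog owners without the outcome: 502 − 254 = 248
non-owners without the outcome: 497 − 129 = 368
odds, dog owners = 254/248 = 1.0242
odds, non-owners = 129/368 = 0.3505
OR = 1.0242 / 0.3505 = 2.922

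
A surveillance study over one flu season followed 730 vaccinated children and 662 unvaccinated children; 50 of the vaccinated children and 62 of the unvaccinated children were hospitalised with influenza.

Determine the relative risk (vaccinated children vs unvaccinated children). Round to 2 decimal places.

risk, vaccinated children = 50/730 = 0.0685
risk, unvaccinated children = 62/662 = 0.0937
RR = 0.0685 / 0.0937 = 0.73

0.73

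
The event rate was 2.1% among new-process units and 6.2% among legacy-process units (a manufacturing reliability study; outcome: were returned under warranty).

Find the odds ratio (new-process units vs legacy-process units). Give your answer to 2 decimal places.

0.32

odds, new-process units = 0.02100/0.97900 = 0.02145
odds, legacy-process units = 0.06200/0.93800 = 0.06610
OR = 0.02145 / 0.06610 = 0.32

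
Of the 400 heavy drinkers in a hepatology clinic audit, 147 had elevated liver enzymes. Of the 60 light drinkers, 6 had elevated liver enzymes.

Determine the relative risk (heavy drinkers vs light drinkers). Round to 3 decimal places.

risk, heavy drinkers = 147/400 = 0.3675
risk, light drinkers = 6/60 = 0.1000
RR = 0.3675 / 0.1000 = 3.675

RR: 3.675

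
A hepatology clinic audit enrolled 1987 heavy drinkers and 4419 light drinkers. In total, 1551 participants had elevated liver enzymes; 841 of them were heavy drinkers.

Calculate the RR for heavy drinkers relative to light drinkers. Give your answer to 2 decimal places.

2.63

heavy drinkers without the outcome: 1987 − 841 = 1146
light drinkers with the outcome: 1551 − 841 = 710
light drinkers without the outcome: 4419 − 710 = 3709
risk, heavy drinkers = 841/1987 = 0.4233
risk, light drinkers = 710/4419 = 0.1607
RR = 0.4233 / 0.1607 = 2.63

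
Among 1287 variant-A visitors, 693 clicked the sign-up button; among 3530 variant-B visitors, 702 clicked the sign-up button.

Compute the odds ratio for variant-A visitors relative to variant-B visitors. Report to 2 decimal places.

odds, variant-A visitors = 693/594 = 1.1667
odds, variant-B visitors = 702/2828 = 0.2482
OR = 1.1667 / 0.2482 = 4.70

OR ≈ 4.70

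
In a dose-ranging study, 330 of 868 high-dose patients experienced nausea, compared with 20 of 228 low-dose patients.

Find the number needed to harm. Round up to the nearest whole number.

risk, high-dose patients = 330/868 = 0.380184
risk, low-dose patients = 20/228 = 0.087719
absolute risk difference = 0.292465
1 / 0.292465 = 3.419 → round up → 4

4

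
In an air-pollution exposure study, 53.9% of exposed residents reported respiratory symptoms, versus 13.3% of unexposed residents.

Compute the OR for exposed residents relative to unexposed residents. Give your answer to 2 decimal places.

OR: 7.62

odds, exposed residents = 0.5390/0.4610 = 1.1692
odds, unexposed residents = 0.1330/0.8670 = 0.1534
OR = 1.1692 / 0.1534 = 7.62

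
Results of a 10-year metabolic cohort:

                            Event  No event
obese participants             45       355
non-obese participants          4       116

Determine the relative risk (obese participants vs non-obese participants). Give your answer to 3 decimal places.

3.375

risk, obese participants = 45/400 = 0.11250
risk, non-obese participants = 4/120 = 0.03333
RR = 0.11250 / 0.03333 = 3.375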